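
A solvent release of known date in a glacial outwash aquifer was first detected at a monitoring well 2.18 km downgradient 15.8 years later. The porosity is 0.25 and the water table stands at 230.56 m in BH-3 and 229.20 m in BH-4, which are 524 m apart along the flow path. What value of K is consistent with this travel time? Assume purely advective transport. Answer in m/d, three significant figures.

36.4 m/d

Hydraulic gradient i = (230.56 − 229.20) / 524 = 1.36 / 524 = 0.002595
t = 15.8 years = 5767 d
L = 2.18 km = 2180 m
v = L / t = 2180 / 5767 = 0.3780 m/d
K = v · n / i = 0.3780 × 0.25 / 0.002595 = 36.4 m/d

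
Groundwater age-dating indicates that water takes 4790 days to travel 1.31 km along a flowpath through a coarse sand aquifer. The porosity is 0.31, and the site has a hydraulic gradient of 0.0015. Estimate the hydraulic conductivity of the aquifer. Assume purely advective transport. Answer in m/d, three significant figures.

L = 1.31 km = 1310 m
v = L / t = 1310 / 4790 = 0.2735 m/d
K = v · n / i = 0.2735 × 0.31 / 0.0015 = 56.5 m/d

56.5 m/d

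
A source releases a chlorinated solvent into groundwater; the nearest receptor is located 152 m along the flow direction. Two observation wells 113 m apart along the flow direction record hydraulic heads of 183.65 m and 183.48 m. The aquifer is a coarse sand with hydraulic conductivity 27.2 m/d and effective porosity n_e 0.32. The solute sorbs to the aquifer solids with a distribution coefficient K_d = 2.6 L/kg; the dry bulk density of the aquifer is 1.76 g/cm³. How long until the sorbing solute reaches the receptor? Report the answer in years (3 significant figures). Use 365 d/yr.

49.8 years

Hydraulic gradient i = (183.65 − 183.48) / 113 = 0.17 / 113 = 0.001504
Specific discharge q = 27.2 × 0.001504 = 0.04092 m/d
Seepage velocity v = q / n = 0.04092 / 0.32 = 0.1279 m/d
Retardation R = 1 + ρ_b·K_d/n = 1 + 1.76×2.6/0.32 = 15.30
Contaminant velocity v_c = v/R = 0.1279/15.30 = 0.008358 m/d
t = L/v_c = 152/0.008358 = 18190 d
   = 18190/365 = 49.8 yr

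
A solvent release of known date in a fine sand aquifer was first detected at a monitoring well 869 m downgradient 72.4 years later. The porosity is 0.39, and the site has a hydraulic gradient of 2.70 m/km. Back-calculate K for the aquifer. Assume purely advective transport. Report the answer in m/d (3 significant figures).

4.75 m/d

t = 72.4 years = 26430 d
v = L / t = 869 / 26430 = 0.03288 m/d
K = v · n / i = 0.03288 × 0.39 / 0.0027 = 4.75 m/d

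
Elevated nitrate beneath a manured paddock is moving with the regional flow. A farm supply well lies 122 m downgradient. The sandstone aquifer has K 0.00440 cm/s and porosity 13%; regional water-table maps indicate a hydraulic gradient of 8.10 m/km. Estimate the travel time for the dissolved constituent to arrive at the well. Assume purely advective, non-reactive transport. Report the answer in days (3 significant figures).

515 days

K = 0.00440 cm/s × 864 = 3.802 m/d
q = Ki = 3.802 × 0.0081 = 0.03079 m/d
v_s = q/n_e = 0.03079/0.13 = 0.2369 m/d
t = L / v = 122 / 0.2369 = 515.1 d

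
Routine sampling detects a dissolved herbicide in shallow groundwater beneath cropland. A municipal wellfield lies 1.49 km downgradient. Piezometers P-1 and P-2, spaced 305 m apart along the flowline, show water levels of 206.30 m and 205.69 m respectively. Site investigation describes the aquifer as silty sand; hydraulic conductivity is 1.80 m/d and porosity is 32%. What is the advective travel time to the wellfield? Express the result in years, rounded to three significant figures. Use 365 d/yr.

363 years

Hydraulic gradient i = (206.30 − 205.69) / 305 = 0.61 / 305 = 0.002000
Specific discharge q = 1.80 × 0.002000 = 0.003600 m/d
v_s = q/n_e = 0.003600/0.32 = 0.01125 m/d
L = 1.49 km = 1490 m
t = L / v = 1490 / 0.01125 = 132400 d
   = 132400 / 365 = 363 yr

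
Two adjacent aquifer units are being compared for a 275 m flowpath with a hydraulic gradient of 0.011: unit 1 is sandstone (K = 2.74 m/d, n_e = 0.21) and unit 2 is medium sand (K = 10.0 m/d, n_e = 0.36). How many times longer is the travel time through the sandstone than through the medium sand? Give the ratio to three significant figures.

Unit 1 (sandstone): v = 2.74×0.011/0.21 = 0.1435 m/d, t = 275/0.1435 = 1916 d
Unit 2 (medium sand): v = 10.0×0.011/0.36 = 0.3056 m/d, t = 275/0.3056 = 900.0 d
t(sandstone) / t(medium sand) = 1916/900.0 = 2.13

2.13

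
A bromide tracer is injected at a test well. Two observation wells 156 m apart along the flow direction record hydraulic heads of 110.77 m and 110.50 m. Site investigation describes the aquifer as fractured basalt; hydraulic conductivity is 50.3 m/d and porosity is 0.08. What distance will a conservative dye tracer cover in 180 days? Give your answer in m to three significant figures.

Hydraulic gradient i = (110.77 − 110.50) / 156 = 0.27 / 156 = 0.001731
Specific discharge q = 50.3 × 0.001731 = 0.08706 m/d
Average linear velocity = 0.08706 / 0.08 = 1.088 m/d
L = v × T = 1.088 × 180 = 195.9 m

196 m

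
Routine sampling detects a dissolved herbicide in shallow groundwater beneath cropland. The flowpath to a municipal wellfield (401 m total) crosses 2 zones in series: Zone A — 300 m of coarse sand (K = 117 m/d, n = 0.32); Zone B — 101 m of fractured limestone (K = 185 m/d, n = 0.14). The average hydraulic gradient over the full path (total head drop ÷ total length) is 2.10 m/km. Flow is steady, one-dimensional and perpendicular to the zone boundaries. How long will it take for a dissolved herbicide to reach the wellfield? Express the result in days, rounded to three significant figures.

407 days

For zones in series the flux q is common to all zones; the equivalent conductivity is the harmonic (thickness-weighted) mean, K_eq = L_total / Σ(L_j/K_j).
Σ(L/K) = 300/117 + 101/185 = 2.564 + 0.5459 = 3.110 d
K_eq = L_total / Σ(L/K) = 401 / 3.110 = 128.9 m/d
q = K_eq · i = 128.9 × 0.0021 = 0.2708 m/d (same in every zone)
Zone A: v = q/n = 0.2708/0.32 = 0.8461 m/d → t_A = 300/0.8461 = 354.5 d
Zone B: v = q/n = 0.2708/0.14 = 1.934 m/d → t_B = 101/1.934 = 52.22 d
Total t = 354.5 + 52.22 = 406.8 d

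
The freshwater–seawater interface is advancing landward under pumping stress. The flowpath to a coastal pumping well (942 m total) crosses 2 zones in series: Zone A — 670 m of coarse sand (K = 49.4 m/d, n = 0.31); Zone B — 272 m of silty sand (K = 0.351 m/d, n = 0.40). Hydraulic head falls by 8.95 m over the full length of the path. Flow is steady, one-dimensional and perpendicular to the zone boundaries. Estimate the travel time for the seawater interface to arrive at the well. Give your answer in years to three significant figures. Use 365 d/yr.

76.4 years

Continuity: the same q passes through each zone, so ΔH = q·Σ(L_j/K_j) — the zones act as resistances in series.
Σ(L/K) = 670/49.4 + 272/0.351 = 13.56 + 774.9 = 788.5 d
q = ΔH / Σ(L/K) = 8.95 / 788.5 = 0.01135 m/d (same in every zone)
Zone A: v = q/n = 0.01135/0.31 = 0.03662 m/d → t_A = 670/0.03662 = 18300 d
Zone B: v = q/n = 0.01135/0.40 = 0.02838 m/d → t_B = 272/0.02838 = 9585 d
Total t = 18300 + 9585 = 27880 d
   = 27880 / 365 = 76.4 yr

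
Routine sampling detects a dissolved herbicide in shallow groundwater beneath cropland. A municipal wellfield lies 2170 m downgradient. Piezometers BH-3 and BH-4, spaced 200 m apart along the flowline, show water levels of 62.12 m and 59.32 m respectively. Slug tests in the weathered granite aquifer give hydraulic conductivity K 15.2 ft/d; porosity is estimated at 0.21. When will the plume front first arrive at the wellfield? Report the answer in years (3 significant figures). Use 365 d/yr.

Hydraulic gradient i = (62.12 − 59.32) / 200 = 2.80 / 200 = 0.01400
K = 15.2 ft/d × 0.3048 = 4.633 m/d
q = Ki = 4.633 × 0.01400 = 0.06486 m/d
Average linear velocity = 0.06486 / 0.21 = 0.3089 m/d
t = L / v = 2170 / 0.3089 = 7026 d
   = 7026 / 365 = 19.2 yr

19.2 years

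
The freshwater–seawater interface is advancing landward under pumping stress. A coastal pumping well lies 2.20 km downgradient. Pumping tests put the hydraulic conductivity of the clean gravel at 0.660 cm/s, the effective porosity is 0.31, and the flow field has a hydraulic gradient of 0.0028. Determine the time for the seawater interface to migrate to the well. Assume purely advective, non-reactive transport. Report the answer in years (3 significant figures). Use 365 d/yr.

K = 0.660 cm/s × 864 = 570.2 m/d
Darcy flux q = K·i = 570.2 × 0.0028 = 1.597 m/d
Average linear velocity = 1.597 / 0.31 = 5.151 m/d
L = 2.20 km = 2200 m
t = L / v = 2200 / 5.151 = 427.1 d
   = 427.1 / 365 = 1.17 yr

1.17 years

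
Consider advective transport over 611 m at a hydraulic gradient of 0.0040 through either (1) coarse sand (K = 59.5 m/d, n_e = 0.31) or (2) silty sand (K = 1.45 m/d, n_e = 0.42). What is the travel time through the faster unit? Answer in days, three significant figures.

Unit 1 (coarse sand): v = 59.5×0.0040/0.31 = 0.7677 m/d, t = 611/0.7677 = 795.8 d
Unit 2 (silty sand): v = 1.45×0.0040/0.42 = 0.01381 m/d, t = 611/0.01381 = 44240 d
Faster unit: t = 796 d

796 days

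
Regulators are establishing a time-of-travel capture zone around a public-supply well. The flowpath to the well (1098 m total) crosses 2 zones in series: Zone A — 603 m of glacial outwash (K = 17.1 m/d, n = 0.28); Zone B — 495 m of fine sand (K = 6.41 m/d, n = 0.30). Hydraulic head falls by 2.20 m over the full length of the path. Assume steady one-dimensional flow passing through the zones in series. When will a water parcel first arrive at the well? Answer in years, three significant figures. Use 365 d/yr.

Steady 1-D flow in series ⇒ the Darcy flux q is identical in every zone and the zone head losses add (resistances L/K in series).
Σ(L/K) = 603/17.1 + 495/6.41 = 35.26 + 77.22 = 112.5 d
q = ΔH / Σ(L/K) = 2.20 / 112.5 = 0.01956 m/d (same in every zone)
Zone A: v = q/n = 0.01956/0.28 = 0.06985 m/d → t_A = 603/0.06985 = 8633 d
Zone B: v = q/n = 0.01956/0.30 = 0.06519 m/d → t_B = 495/0.06519 = 7593 d
Total t = 8633 + 7593 = 16230 d
   = 16230 / 365 = 44.5 yr

44.5 years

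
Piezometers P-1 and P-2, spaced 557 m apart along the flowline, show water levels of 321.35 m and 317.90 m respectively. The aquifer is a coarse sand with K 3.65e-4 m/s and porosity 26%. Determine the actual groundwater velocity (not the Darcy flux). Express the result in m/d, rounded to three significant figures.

Hydraulic gradient i = (321.35 − 317.90) / 557 = 3.45 / 557 = 0.006194
K = 3.65e-4 m/s × 86400 s/d = 31.54 m/d
Specific discharge q = 31.54 × 0.006194 = 0.1953 m/d
Seepage velocity v = q / n = 0.1953 / 0.26 = 0.7513 m/d

0.751 m/d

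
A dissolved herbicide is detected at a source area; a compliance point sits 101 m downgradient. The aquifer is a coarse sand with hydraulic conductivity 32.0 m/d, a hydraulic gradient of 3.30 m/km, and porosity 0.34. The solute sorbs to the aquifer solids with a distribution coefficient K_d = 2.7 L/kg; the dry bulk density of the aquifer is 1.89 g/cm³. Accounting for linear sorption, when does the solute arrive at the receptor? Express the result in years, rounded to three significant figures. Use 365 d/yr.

Specific discharge q = 32.0 × 0.0033 = 0.1056 m/d
v_s = q/n_e = 0.1056/0.34 = 0.3106 m/d
Retardation R = 1 + ρ_b·K_d/n = 1 + 1.89×2.7/0.34 = 16.01
Contaminant velocity v_c = v/R = 0.3106/16.01 = 0.01940 m/d
t = L/v_c = 101/0.01940 = 5206 d
   = 5206/365 = 14.3 yr

14.3 years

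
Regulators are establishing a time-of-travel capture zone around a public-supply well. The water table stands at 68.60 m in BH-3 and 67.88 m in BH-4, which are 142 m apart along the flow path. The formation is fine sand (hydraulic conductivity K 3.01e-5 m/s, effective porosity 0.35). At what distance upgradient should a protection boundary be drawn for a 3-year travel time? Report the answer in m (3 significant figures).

41.3 m

Hydraulic gradient i = (68.60 − 67.88) / 142 = 0.72 / 142 = 0.005070
K = 3.01e-5 m/s × 86400 s/d = 2.601 m/d
Specific discharge q = 2.601 × 0.005070 = 0.01319 m/d
Average linear velocity = 0.01319 / 0.35 = 0.03768 m/d
T = 3 yr × 365 = 1095 d
L = v × T = 0.03768 × 1095 = 41.25 m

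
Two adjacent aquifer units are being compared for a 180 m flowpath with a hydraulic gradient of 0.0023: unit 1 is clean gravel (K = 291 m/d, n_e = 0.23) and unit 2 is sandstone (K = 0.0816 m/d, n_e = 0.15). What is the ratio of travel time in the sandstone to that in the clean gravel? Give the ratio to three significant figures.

Unit 1 (clean gravel): v = 291×0.0023/0.23 = 2.910 m/d, t = 180/2.910 = 61.86 d
Unit 2 (sandstone): v = 0.0816×0.0023/0.15 = 0.001251 m/d, t = 180/0.001251 = 143900 d
t(sandstone) / t(clean gravel) = 143900/61.86 = 2330

2330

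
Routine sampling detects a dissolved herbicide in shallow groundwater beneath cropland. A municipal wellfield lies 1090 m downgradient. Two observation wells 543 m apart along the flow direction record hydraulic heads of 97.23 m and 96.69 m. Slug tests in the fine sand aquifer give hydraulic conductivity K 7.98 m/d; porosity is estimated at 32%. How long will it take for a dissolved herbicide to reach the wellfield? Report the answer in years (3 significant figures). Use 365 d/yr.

120 years

Hydraulic gradient i = (97.23 − 96.69) / 543 = 0.54 / 543 = 9.945e-4
Specific discharge q = 7.98 × 9.945e-4 = 0.007936 m/d
v = Ki/n = 7.98·9.945e-4/0.32 = 0.02480 m/d
t = L / v = 1090 / 0.02480 = 43950 d
   = 43950 / 365 = 120 yr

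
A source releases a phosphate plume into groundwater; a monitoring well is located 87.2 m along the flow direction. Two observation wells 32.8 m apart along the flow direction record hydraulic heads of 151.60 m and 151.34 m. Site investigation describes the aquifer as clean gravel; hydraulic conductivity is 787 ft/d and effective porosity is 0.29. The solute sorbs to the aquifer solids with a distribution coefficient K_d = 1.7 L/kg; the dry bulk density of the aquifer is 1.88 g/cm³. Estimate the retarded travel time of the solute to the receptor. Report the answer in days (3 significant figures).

160 days

Hydraulic gradient i = (151.60 − 151.34) / 32.8 = 0.26 / 32.8 = 0.007927
K = 787 ft/d × 0.3048 = 239.9 m/d
Specific discharge q = 239.9 × 0.007927 = 1.901 m/d
Average linear velocity = 1.901 / 0.29 = 6.557 m/d
Retardation R = 1 + ρ_b·K_d/n = 1 + 1.88×1.7/0.29 = 12.02
Contaminant velocity v_c = v/R = 6.557/12.02 = 0.5455 m/d
t = L/v_c = 87.2/0.5455 = 159.9 d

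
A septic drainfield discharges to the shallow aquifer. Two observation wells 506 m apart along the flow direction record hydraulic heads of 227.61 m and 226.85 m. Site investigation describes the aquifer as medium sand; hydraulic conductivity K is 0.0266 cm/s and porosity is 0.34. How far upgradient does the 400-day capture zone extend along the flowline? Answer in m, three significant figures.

Hydraulic gradient i = (227.61 − 226.85) / 506 = 0.76 / 506 = 0.001502
K = 0.0266 cm/s × 864 = 22.98 m/d
Darcy flux q = K·i = 22.98 × 0.001502 = 0.03452 m/d
Seepage velocity v = q / n = 0.03452 / 0.34 = 0.1015 m/d
L = v × T = 0.1015 × 400 = 40.61 m

40.6 m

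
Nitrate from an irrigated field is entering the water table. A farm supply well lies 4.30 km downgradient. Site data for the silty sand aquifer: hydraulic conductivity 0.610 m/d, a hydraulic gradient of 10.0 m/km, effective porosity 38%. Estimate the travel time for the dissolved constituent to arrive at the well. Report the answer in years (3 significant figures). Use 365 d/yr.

Specific discharge q = 0.610 × 0.010 = 0.006100 m/d
v = Ki/n = 0.610·0.010/0.38 = 0.01605 m/d
L = 4.30 km = 4300 m
t = L / v = 4300 / 0.01605 = 267900 d
   = 267900 / 365 = 734 yr

734 years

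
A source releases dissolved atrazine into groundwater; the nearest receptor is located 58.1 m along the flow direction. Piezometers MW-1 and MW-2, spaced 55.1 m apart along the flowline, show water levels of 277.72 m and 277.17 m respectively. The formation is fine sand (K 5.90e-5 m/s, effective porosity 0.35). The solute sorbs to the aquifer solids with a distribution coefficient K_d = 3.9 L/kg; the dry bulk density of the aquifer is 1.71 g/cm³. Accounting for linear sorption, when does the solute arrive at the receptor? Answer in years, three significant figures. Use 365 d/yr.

22.0 years

Hydraulic gradient i = (277.72 − 277.17) / 55.1 = 0.55 / 55.1 = 0.009982
K = 5.90e-5 m/s × 86400 s/d = 5.098 m/d
Darcy flux q = K·i = 5.098 × 0.009982 = 0.05088 m/d
v = Ki/n = 5.098·0.009982/0.35 = 0.1454 m/d
Retardation R = 1 + ρ_b·K_d/n = 1 + 1.71×3.9/0.35 = 20.05
Contaminant velocity v_c = v/R = 0.1454/20.05 = 0.007249 m/d
t = L/v_c = 58.1/0.007249 = 8014 d
   = 8014/365 = 22.0 yr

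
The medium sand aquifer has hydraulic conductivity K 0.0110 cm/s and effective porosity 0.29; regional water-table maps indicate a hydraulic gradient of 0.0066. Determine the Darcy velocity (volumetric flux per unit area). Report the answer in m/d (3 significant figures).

0.0627 m/d

K = 0.0110 cm/s × 864 = 9.504 m/d
q = Ki = 9.504 × 0.0066 = 0.06273 m/d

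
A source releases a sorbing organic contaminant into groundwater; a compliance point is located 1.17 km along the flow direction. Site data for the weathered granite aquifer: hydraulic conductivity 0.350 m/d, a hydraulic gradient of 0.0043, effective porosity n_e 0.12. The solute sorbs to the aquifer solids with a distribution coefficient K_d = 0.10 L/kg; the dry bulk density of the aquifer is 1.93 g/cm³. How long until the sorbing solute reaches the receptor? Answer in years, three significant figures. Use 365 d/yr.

Specific discharge q = 0.350 × 0.0043 = 0.001505 m/d
Average linear velocity = 0.001505 / 0.12 = 0.01254 m/d
Retardation R = 1 + ρ_b·K_d/n = 1 + 1.93×0.10/0.12 = 2.608
Contaminant velocity v_c = v/R = 0.01254/2.608 = 0.004808 m/d
L = 1.17 km = 1170 m
t = L/v_c = 1170/0.004808 = 243300 d
   = 243300/365 = 667 yr

667 years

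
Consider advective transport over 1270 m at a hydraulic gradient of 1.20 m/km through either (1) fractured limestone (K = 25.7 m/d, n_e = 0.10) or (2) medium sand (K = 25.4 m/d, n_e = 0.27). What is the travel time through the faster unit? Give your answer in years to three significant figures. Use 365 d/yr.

11.3 years

Unit 1 (fractured limestone): v = 25.7×0.0012/0.10 = 0.3084 m/d, t = 1270/0.3084 = 4118 d
Unit 2 (medium sand): v = 25.4×0.0012/0.27 = 0.1129 m/d, t = 1270/0.1129 = 11250 d
Faster: 4118 d / 365 = 11.3 yr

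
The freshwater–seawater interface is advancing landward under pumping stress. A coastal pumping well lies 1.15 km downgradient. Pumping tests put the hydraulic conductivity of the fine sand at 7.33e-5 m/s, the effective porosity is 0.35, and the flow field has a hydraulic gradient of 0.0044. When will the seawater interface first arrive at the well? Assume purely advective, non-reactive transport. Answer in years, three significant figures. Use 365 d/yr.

K = 7.33e-5 m/s × 86400 s/d = 6.333 m/d
Darcy flux q = K·i = 6.333 × 0.0044 = 0.02787 m/d
Average linear velocity = 0.02787 / 0.35 = 0.07962 m/d
L = 1.15 km = 1150 m
t = L / v = 1150 / 0.07962 = 14440 d
   = 14440 / 365 = 39.6 yr

39.6 years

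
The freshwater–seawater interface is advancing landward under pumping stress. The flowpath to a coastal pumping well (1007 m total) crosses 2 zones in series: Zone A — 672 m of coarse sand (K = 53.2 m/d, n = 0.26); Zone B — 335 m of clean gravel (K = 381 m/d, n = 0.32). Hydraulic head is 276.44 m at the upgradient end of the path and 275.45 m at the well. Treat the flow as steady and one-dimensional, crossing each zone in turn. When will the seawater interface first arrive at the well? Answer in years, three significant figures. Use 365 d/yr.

Total head drop ΔH = 276.44 − 275.45 = 0.99 m
Continuity: the same q passes through each zone, so ΔH = q·Σ(L_j/K_j) — the zones act as resistances in series.
Σ(L/K) = 672/53.2 + 335/381 = 12.63 + 0.8793 = 13.51 d
q = ΔH / Σ(L/K) = 0.99 / 13.51 = 0.07327 m/d (same in every zone)
Zone A: v = q/n = 0.07327/0.26 = 0.2818 m/d → t_A = 672/0.2818 = 2384 d
Zone B: v = q/n = 0.07327/0.32 = 0.2290 m/d → t_B = 335/0.2290 = 1463 d
Total t = 2384 + 1463 = 3847 d
   = 3847 / 365 = 10.5 yr

10.5 years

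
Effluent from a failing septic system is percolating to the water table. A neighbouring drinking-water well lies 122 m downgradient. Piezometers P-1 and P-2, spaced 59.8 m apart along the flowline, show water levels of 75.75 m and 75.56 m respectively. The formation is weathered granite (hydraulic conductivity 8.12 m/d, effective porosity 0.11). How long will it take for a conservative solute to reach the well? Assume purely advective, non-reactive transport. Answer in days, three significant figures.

Hydraulic gradient i = (75.75 − 75.56) / 59.8 = 0.19 / 59.8 = 0.003177
Specific discharge q = 8.12 × 0.003177 = 0.02580 m/d
v_s = q/n_e = 0.02580/0.11 = 0.2345 m/d
t = L / v = 122 / 0.2345 = 520.2 d

520 days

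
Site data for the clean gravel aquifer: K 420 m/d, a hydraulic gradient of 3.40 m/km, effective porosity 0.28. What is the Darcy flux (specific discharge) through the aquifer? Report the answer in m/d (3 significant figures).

Darcy flux q = K·i = 420 × 0.0034 = 1.428 m/d

1.43 m/d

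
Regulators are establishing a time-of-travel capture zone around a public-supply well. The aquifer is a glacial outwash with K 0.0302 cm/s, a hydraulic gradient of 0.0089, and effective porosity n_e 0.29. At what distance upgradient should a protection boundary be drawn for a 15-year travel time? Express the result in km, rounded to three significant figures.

K = 0.0302 cm/s × 864 = 26.09 m/d
Specific discharge q = 26.09 × 0.0089 = 0.2322 m/d
v_s = q/n_e = 0.2322/0.29 = 0.8008 m/d
T = 15 yr × 365 = 5475 d
L = v × T = 0.8008 × 5475 = 4384 m
   = 4.38 km

4.38 km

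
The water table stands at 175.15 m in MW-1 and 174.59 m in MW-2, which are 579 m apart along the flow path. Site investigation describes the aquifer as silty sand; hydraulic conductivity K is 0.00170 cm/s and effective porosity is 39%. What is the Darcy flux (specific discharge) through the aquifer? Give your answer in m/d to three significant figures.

Hydraulic gradient i = (175.15 − 174.59) / 579 = 0.56 / 579 = 9.672e-4
K = 0.00170 cm/s × 864 = 1.469 m/d
q = Ki = 1.469 × 9.672e-4 = 0.001421 m/d

0.00142 m/d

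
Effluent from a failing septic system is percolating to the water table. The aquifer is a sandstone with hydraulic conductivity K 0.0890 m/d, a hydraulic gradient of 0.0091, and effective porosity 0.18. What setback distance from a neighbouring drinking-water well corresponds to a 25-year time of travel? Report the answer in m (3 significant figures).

41.1 m

Specific discharge q = 0.0890 × 0.0091 = 8.099e-4 m/d
Seepage velocity v = q / n = 8.099e-4 / 0.18 = 0.004499 m/d
T = 25 yr × 365 = 9125 d
L = v × T = 0.004499 × 9125 = 41.06 m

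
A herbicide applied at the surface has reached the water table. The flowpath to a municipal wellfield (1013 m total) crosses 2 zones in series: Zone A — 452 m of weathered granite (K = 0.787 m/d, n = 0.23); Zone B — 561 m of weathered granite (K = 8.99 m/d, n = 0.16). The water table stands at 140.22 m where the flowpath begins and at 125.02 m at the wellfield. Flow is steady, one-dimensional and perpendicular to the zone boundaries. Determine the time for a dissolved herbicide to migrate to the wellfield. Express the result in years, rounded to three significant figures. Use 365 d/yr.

Total head drop ΔH = 140.22 − 125.02 = 15.20 m
Steady 1-D flow in series ⇒ the Darcy flux q is identical in every zone and the zone head losses add (resistances L/K in series).
Σ(L/K) = 452/0.787 + 561/8.99 = 574.3 + 62.40 = 636.7 d
q = ΔH / Σ(L/K) = 15.20 / 636.7 = 0.02387 m/d (same in every zone)
Zone A: v = q/n = 0.02387/0.23 = 0.1038 m/d → t_A = 452/0.1038 = 4355 d
Zone B: v = q/n = 0.02387/0.16 = 0.1492 m/d → t_B = 561/0.1492 = 3760 d
Total t = 4355 + 3760 = 8115 d
   = 8115 / 365 = 22.2 yr

22.2 years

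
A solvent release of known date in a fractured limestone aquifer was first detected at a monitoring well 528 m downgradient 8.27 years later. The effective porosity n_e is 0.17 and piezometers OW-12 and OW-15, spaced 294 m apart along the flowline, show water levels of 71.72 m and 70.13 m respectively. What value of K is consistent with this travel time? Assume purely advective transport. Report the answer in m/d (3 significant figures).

5.50 m/d

Hydraulic gradient i = (71.72 − 70.13) / 294 = 1.59 / 294 = 0.005408
t = 8.27 years = 3019 d
v = L / t = 528 / 3019 = 0.1749 m/d
K = v · n / i = 0.1749 × 0.17 / 0.005408 = 5.50 m/d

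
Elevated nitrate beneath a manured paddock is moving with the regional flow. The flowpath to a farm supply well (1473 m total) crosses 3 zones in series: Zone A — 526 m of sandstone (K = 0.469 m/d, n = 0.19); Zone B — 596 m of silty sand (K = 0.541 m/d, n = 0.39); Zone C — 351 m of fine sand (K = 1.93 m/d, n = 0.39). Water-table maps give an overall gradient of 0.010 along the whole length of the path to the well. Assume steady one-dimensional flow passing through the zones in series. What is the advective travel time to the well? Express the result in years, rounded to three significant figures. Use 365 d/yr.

210 years

For zones in series the flux q is common to all zones; the equivalent conductivity is the harmonic (thickness-weighted) mean, K_eq = L_total / Σ(L_j/K_j).
Σ(L/K) = 526/0.469 + 596/0.541 + 351/1.93 = 1122 + 1102 + 181.9 = 2405 d
K_eq = L_total / Σ(L/K) = 1473 / 2405 = 0.6125 m/d
q = K_eq · i = 0.6125 × 0.010 = 0.006125 m/d (same in every zone)
Zone A: v = q/n = 0.006125/0.19 = 0.03223 m/d → t_A = 526/0.03223 = 16320 d
Zone B: v = q/n = 0.006125/0.39 = 0.01570 m/d → t_B = 596/0.01570 = 37950 d
Zone C: v = q/n = 0.006125/0.39 = 0.01570 m/d → t_C = 351/0.01570 = 22350 d
Total t = 16320 + 37950 + 22350 = 76620 d
   = 76620 / 365 = 210 yr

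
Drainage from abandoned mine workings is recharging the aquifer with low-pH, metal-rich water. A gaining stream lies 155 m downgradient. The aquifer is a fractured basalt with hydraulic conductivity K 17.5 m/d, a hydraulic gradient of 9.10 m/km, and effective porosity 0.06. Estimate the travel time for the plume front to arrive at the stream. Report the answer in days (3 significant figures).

q = Ki = 17.5 × 0.0091 = 0.1593 m/d
v = Ki/n = 17.5·0.0091/0.06 = 2.654 m/d
t = L / v = 155 / 2.654 = 58.40 d

58.4 days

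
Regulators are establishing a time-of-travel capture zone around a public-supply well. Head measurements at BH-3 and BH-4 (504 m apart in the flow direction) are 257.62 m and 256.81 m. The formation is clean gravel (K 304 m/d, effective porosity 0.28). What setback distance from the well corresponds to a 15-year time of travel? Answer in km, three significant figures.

Hydraulic gradient i = (257.62 − 256.81) / 504 = 0.81 / 504 = 0.001607
Specific discharge q = 304 × 0.001607 = 0.4886 m/d
Average linear velocity = 0.4886 / 0.28 = 1.745 m/d
T = 15 yr × 365 = 5475 d
L = v × T = 1.745 × 5475 = 9553 m
   = 9.55 km

9.55 km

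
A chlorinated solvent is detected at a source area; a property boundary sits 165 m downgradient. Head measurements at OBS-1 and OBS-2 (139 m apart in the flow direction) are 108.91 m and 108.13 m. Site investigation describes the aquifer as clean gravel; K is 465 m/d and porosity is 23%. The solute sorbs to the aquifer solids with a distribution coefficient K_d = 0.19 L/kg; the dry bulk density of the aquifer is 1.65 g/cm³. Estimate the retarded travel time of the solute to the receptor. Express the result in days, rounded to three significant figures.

34.4 days

Hydraulic gradient i = (108.91 − 108.13) / 139 = 0.78 / 139 = 0.005612
q = Ki = 465 × 0.005612 = 2.609 m/d
Seepage velocity v = q / n = 2.609 / 0.23 = 11.35 m/d
Retardation R = 1 + ρ_b·K_d/n = 1 + 1.65×0.19/0.23 = 2.363
Contaminant velocity v_c = v/R = 11.35/2.363 = 4.801 m/d
t = L/v_c = 165/4.801 = 34.37 d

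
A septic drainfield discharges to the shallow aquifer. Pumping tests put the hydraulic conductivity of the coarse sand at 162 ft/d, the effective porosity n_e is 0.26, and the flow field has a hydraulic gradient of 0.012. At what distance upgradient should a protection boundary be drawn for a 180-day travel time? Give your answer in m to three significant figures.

410 m

K = 162 ft/d × 0.3048 = 49.38 m/d
Specific discharge q = 49.38 × 0.012 = 0.5925 m/d
v = Ki/n = 49.38·0.012/0.26 = 2.279 m/d
L = v × T = 2.279 × 180 = 410.2 m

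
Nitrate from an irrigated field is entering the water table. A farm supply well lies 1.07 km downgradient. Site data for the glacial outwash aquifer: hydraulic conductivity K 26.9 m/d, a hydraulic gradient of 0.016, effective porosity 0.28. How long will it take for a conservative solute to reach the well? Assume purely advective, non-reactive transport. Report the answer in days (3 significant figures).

Specific discharge q = 26.9 × 0.016 = 0.4304 m/d
Seepage velocity v = q / n = 0.4304 / 0.28 = 1.537 m/d
L = 1.07 km = 1070 m
t = L / v = 1070 / 1.537 = 696.1 d

696 days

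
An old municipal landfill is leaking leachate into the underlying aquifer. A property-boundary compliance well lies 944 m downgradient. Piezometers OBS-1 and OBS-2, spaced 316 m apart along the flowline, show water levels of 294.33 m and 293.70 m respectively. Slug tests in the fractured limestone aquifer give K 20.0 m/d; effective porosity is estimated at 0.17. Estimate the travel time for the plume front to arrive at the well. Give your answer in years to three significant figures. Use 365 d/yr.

Hydraulic gradient i = (294.33 − 293.70) / 316 = 0.63 / 316 = 0.001994
Specific discharge q = 20.0 × 0.001994 = 0.03987 m/d
v_s = q/n_e = 0.03987/0.17 = 0.2345 m/d
t = L / v = 944 / 0.2345 = 4025 d
   = 4025 / 365 = 11.0 yr

11.0 years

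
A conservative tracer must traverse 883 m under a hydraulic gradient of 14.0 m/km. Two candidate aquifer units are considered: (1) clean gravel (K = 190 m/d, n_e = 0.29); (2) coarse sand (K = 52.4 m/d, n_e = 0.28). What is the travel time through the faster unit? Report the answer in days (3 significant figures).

96.3 days

Unit 1 (clean gravel): v = 190×0.014/0.29 = 9.172 m/d, t = 883/9.172 = 96.27 d
Unit 2 (coarse sand): v = 52.4×0.014/0.28 = 2.620 m/d, t = 883/2.620 = 337.0 d
Faster unit: t = 96.3 d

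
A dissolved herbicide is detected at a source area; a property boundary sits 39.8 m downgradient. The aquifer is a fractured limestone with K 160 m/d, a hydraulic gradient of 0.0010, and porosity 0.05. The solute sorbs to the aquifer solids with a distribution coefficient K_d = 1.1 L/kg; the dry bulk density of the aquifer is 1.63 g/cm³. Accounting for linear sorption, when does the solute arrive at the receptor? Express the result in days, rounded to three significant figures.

Specific discharge q = 160 × 0.0010 = 0.1600 m/d
v = Ki/n = 160·0.0010/0.05 = 3.200 m/d
Retardation R = 1 + ρ_b·K_d/n = 1 + 1.63×1.1/0.05 = 36.86
Contaminant velocity v_c = v/R = 3.200/36.86 = 0.08681 m/d
t = L/v_c = 39.8/0.08681 = 458.4 d

458 days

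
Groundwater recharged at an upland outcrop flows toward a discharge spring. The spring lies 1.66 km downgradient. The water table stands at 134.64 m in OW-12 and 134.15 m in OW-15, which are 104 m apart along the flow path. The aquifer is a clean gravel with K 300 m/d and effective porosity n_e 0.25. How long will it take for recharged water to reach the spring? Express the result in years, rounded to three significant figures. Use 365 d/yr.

Hydraulic gradient i = (134.64 − 134.15) / 104 = 0.49 / 104 = 0.004712
Darcy flux q = K·i = 300 × 0.004712 = 1.413 m/d
v = Ki/n = 300·0.004712/0.25 = 5.654 m/d
L = 1.66 km = 1660 m
t = L / v = 1660 / 5.654 = 293.6 d
   = 293.6 / 365 = 0.804 yr

0.804 years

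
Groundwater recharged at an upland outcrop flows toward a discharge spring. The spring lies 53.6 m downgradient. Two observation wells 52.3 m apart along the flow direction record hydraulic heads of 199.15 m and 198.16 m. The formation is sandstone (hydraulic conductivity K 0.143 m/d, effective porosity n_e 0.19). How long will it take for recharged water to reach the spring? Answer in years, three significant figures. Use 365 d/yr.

Hydraulic gradient i = (199.15 − 198.16) / 52.3 = 0.99 / 52.3 = 0.01893
q = Ki = 0.143 × 0.01893 = 0.002707 m/d
v = Ki/n = 0.143·0.01893/0.19 = 0.01425 m/d
t = L / v = 53.6 / 0.01425 = 3762 d
   = 3762 / 365 = 10.3 yr

10.3 years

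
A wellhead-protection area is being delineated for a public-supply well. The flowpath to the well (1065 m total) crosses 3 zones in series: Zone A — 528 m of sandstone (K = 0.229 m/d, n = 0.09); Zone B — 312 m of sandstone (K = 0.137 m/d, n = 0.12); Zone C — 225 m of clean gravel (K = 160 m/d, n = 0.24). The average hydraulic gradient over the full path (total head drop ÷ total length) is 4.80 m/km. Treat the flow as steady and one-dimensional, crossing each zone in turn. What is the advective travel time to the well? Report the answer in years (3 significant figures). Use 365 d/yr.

Continuity: the same q passes through each zone, so ΔH = q·Σ(L_j/K_j) — the zones act as resistances in series.
Σ(L/K) = 528/0.229 + 312/0.137 + 225/160 = 2306 + 2277 + 1.406 = 4584 d
K_eq = L_total / Σ(L/K) = 1065 / 4584 = 0.2323 m/d
q = K_eq · i = 0.2323 × 0.0048 = 0.001115 m/d (same in every zone)
Zone A: v = q/n = 0.001115/0.09 = 0.01239 m/d → t_A = 528/0.01239 = 42620 d
Zone B: v = q/n = 0.001115/0.12 = 0.009292 m/d → t_B = 312/0.009292 = 33580 d
Zone C: v = q/n = 0.001115/0.24 = 0.004646 m/d → t_C = 225/0.004646 = 48430 d
Total t = 42620 + 33580 + 48430 = 124600 d
   = 124600 / 365 = 341 yr

341 years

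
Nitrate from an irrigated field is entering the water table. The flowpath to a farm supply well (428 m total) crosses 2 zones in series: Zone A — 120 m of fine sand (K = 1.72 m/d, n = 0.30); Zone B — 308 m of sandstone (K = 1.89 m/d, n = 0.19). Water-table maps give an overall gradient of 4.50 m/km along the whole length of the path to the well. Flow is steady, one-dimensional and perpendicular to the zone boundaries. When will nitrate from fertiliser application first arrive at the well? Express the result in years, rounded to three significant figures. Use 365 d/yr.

For zones in series the flux q is common to all zones; the equivalent conductivity is the harmonic (thickness-weighted) mean, K_eq = L_total / Σ(L_j/K_j).
Σ(L/K) = 120/1.72 + 308/1.89 = 69.77 + 163.0 = 232.7 d
K_eq = L_total / Σ(L/K) = 428 / 232.7 = 1.839 m/d
q = K_eq · i = 1.839 × 0.0045 = 0.008276 m/d (same in every zone)
Zone A: v = q/n = 0.008276/0.30 = 0.02759 m/d → t_A = 120/0.02759 = 4350 d
Zone B: v = q/n = 0.008276/0.19 = 0.04356 m/d → t_B = 308/0.04356 = 7071 d
Total t = 4350 + 7071 = 11420 d
   = 11420 / 365 = 31.3 yr

31.3 years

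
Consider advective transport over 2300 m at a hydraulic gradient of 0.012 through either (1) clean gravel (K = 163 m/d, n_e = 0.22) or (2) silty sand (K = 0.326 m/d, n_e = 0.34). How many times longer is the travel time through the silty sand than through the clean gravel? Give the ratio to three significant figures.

Unit 1 (clean gravel): v = 163×0.012/0.22 = 8.891 m/d, t = 2300/8.891 = 258.7 d
Unit 2 (silty sand): v = 0.326×0.012/0.34 = 0.01151 m/d, t = 2300/0.01151 = 199900 d
t(silty sand) / t(clean gravel) = 199900/258.7 = 773

773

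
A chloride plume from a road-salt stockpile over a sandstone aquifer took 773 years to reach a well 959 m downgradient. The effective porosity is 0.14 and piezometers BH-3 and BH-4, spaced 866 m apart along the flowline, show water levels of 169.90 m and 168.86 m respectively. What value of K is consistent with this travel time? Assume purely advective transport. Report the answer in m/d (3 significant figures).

0.396 m/d

Hydraulic gradient i = (169.90 − 168.86) / 866 = 1.04 / 866 = 0.001201
t = 773 years = 282100 d
v = L / t = 959 / 282100 = 0.003399 m/d
K = v · n / i = 0.003399 × 0.14 / 0.001201 = 0.396 m/d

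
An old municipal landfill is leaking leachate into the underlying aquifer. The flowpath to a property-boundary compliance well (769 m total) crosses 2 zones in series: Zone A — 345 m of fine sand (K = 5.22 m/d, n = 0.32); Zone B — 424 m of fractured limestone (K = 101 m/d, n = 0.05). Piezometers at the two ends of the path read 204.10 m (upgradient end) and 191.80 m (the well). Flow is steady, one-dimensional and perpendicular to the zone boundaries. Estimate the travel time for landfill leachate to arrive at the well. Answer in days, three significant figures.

Total head drop ΔH = 204.10 − 191.80 = 12.30 m
Steady 1-D flow in series ⇒ the Darcy flux q is identical in every zone and the zone head losses add (resistances L/K in series).
Σ(L/K) = 345/5.22 + 424/101 = 66.09 + 4.198 = 70.29 d
q = ΔH / Σ(L/K) = 12.30 / 70.29 = 0.1750 m/d (same in every zone)
Zone A: v = q/n = 0.1750/0.32 = 0.5468 m/d → t_A = 345/0.5468 = 630.9 d
Zone B: v = q/n = 0.1750/0.05 = 3.500 m/d → t_B = 424/3.500 = 121.2 d
Total t = 630.9 + 121.2 = 752.0 d

752 days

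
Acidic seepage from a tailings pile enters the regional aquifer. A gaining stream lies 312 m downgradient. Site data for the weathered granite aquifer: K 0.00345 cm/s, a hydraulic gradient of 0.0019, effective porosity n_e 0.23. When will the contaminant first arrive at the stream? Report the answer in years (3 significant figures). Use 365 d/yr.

K = 0.00345 cm/s × 864 = 2.981 m/d
Darcy flux q = K·i = 2.981 × 0.0019 = 0.005664 m/d
Average linear velocity = 0.005664 / 0.23 = 0.02462 m/d
t = L / v = 312 / 0.02462 = 12670 d
   = 12670 / 365 = 34.7 yr

34.7 years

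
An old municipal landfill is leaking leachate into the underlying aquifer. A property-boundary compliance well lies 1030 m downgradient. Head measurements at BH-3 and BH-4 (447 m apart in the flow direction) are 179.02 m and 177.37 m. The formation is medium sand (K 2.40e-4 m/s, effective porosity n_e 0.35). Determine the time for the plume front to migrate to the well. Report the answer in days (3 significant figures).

Hydraulic gradient i = (179.02 − 177.37) / 447 = 1.65 / 447 = 0.003691
K = 2.40e-4 m/s × 86400 s/d = 20.74 m/d
Specific discharge q = 20.74 × 0.003691 = 0.07654 m/d
Average linear velocity = 0.07654 / 0.35 = 0.2187 m/d
t = L / v = 1030 / 0.2187 = 4710 d

4710 days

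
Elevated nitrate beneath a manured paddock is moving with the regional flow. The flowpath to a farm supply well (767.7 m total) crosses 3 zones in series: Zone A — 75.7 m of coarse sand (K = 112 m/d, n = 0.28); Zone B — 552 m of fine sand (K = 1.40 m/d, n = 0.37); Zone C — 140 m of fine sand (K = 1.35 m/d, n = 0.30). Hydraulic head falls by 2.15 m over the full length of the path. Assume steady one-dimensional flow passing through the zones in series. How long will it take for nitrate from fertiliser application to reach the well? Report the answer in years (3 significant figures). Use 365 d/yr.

170 years

Continuity: the same q passes through each zone, so ΔH = q·Σ(L_j/K_j) — the zones act as resistances in series.
Σ(L/K) = 75.7/112 + 552/1.40 + 140/1.35 = 0.6759 + 394.3 + 103.7 = 498.7 d
q = ΔH / Σ(L/K) = 2.15 / 498.7 = 0.004312 m/d (same in every zone)
Zone A: v = q/n = 0.004312/0.28 = 0.01540 m/d → t_A = 75.7/0.01540 = 4916 d
Zone B: v = q/n = 0.004312/0.37 = 0.01165 m/d → t_B = 552/0.01165 = 47370 d
Zone C: v = q/n = 0.004312/0.30 = 0.01437 m/d → t_C = 140/0.01437 = 9741 d
Total t = 4916 + 47370 + 9741 = 62030 d
   = 62030 / 365 = 170 yr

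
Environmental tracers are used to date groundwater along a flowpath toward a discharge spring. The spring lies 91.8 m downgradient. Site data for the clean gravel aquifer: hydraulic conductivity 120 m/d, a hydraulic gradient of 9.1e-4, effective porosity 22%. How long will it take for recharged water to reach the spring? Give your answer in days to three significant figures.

185 days

Darcy flux q = K·i = 120 × 9.1e-4 = 0.1092 m/d
Seepage velocity v = q / n = 0.1092 / 0.22 = 0.4964 m/d
t = L / v = 91.8 / 0.4964 = 184.9 d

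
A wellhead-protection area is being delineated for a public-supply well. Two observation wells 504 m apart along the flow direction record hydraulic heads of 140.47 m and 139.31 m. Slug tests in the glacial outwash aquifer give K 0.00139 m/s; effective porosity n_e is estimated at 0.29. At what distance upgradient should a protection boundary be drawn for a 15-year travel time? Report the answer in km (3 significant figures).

5.22 km

Hydraulic gradient i = (140.47 − 139.31) / 504 = 1.16 / 504 = 0.002302
K = 0.00139 m/s × 86400 s/d = 120.1 m/d
Specific discharge q = 120.1 × 0.002302 = 0.2764 m/d
Seepage velocity v = q / n = 0.2764 / 0.29 = 0.9531 m/d
T = 15 yr × 365 = 5475 d
L = v × T = 0.9531 × 5475 = 5218 m
   = 5.22 km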